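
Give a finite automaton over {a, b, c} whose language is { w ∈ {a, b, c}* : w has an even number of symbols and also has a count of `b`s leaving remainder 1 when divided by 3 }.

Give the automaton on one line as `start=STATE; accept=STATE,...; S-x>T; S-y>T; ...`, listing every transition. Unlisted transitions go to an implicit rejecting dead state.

Handle the two conditions separately and then intersect. The first has 2 states tracking the input length modulo 2; the second has 3 states tracking the count of `b`s modulo 3. A product state is a pair (one from each), accepting exactly when both do.
6 states suffice.
        a   b   c  
>  q0   q1  q2  q1 
   q1   q0  q3  q0 
   q2   q3  q4  q3 
 * q3   q2  q5  q2 
   q4   q5  q1  q5 
   q5   q4  q0  q4 
(> = start, * = accepting)

start=q0; accept=q3; q0-a>q1; q0-b>q2; q0-c>q1; q1-a>q0; q1-b>q3; q1-c>q0; q2-a>q3; q2-b>q4; q2-c>q3; q3-a>q2; q3-b>q5; q3-c>q2; q4-a>q5; q4-b>q1; q4-c>q5; q5-a>q4; q5-b>q0; q5-c>q4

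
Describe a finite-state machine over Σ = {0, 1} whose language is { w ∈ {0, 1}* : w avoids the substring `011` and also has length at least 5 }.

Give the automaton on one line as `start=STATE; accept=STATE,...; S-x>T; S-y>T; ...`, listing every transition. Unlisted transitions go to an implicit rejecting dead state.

start=S0; accept=S13,S14,S15; S0-0>S1; S0-1>S2; S1-0>S3; S1-1>S4; S2-0>S3; S2-1>S5; S3-0>S6; S3-1>S7; S4-0>S6; S4-1>S8; S5-0>S6; S5-1>S9; S6-0>S10; S6-1>S11; S7-0>S10; S7-1>S8; S8-0>S8; S8-1>S8; S9-0>S10; S9-1>S12; S10-0>S13; S10-1>S14; S11-0>S13; S11-1>S8; S12-0>S13; S12-1>S15; S13-0>S13; S13-1>S14; S14-0>S13; S14-1>S8; S15-0>S13; S15-1>S15

Run two small machines in parallel and take their product. One (4 states) tracks partial matches of the forbidden pattern `011`; the other (7 states) tracks the input length, saturating at 6. Each combined state is a pair, one component from each; accept when both components accept. After merging equivalent states the machine shrinks.
A 16-state machine:
          0    1  
>  S0     S1   S2 
   S1     S3   S4 
   S2     S3   S5 
   S3     S6   S7 
   S4     S6   S8 
   S5     S6   S9 
   S6    S10  S11 
   S7    S10   S8 
   S8     S8   S8 
   S9    S10  S12 
   S10   S13  S14 
   S11   S13   S8 
   S12   S13  S15 
 * S13   S13  S14 
 * S14   S13   S8 
 * S15   S13  S15 
(> = start, * = accepting)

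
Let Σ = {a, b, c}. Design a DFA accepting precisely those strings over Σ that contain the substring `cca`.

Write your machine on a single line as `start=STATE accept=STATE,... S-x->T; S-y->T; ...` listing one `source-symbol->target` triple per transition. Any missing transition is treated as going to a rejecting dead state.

Track how much of `cca` has been matched so far: state s0 is no progress, s3 is the absorbing accept state reached once `cca` has occurred. Intermediate states record partial matches; on a mismatch, fall back to the longest reusable overlap.
        a   b   c  
>  s0   s0  s0  s1 
   s1   s0  s0  s2 
   s2   s3  s0  s2 
 * s3   s3  s3  s3 
(> = start, * = accepting)

start=s0; accept=s3; s0-a->s0; s0-b->s0; s0-c->s1; s1-a->s0; s1-b->s0; s1-c->s2; s2-a->s3; s2-b->s0; s2-c->s2; s3-a->s3; s3-b->s3; s3-c->s3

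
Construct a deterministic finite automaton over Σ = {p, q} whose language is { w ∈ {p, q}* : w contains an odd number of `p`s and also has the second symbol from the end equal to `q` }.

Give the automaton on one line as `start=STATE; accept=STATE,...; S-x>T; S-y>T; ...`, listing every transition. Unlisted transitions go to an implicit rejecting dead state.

start=s0; accept=s4,s5; s0-p>s1; s0-q>s2; s1-p>s0; s1-q>s3; s2-p>s4; s2-q>s2; s3-p>s0; s3-q>s5; s4-p>s0; s4-q>s3; s5-p>s0; s5-q>s5

Run two small machines in parallel and take their product. One (2 states) tracks the count of `p`s modulo 2; the other (7 states) tracks the last 2 symbols read. Each combined state is a pair, one component from each; accept when both components accept. Equivalent product states are then merged.
6 states suffice.
        p   q  
>  s0   s1  s2 
   s1   s0  s3 
   s2   s4  s2 
   s3   s0  s5 
 * s4   s0  s3 
 * s5   s0  s5 
(> = start, * = accepting)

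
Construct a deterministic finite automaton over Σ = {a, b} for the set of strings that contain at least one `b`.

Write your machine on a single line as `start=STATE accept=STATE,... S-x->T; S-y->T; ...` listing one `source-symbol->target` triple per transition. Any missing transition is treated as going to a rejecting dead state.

start=S0; accept=S1,S2; S0-a->S0; S0-b->S1; S1-a->S1; S1-b->S2; S2-a->S2; S2-b->S2

Only the number of `b`s matters, and only up to 2. Make a chain S0 → S1 → S2 advanced by each `b` (with S2 absorbing); every other symbol self-loops. The accepting set is {S1, S2}.
With 3 states:
        a   b  
>  S0   S0  S1 
 * S1   S1  S2 
 * S2   S2  S2 
(> = start, * = accepting)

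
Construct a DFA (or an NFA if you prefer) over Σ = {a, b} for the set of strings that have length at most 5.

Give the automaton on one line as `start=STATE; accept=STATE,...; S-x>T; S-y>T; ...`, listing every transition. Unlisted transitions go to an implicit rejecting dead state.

Count input length up to 6: every symbol moves from q0 toward q6, which means 'more than 5' and absorbs. Accept from {q0, q1, q2, q3, q4, q5}.
With 7 states:
        a   b  
>* q0   q1  q1 
 * q1   q2  q2 
 * q2   q3  q3 
 * q3   q4  q4 
 * q4   q5  q5 
 * q5   q6  q6 
   q6   q6  q6 
(> = start, * = accepting)

start=q0; accept=q0,q1,q2,q3,q4,q5; q0-a>q1; q0-b>q1; q1-a>q2; q1-b>q2; q2-a>q3; q2-b>q3; q3-a>q4; q3-b>q4; q4-a>q5; q4-b>q5; q5-a>q6; q5-b>q6; q6-a>q6; q6-b>q6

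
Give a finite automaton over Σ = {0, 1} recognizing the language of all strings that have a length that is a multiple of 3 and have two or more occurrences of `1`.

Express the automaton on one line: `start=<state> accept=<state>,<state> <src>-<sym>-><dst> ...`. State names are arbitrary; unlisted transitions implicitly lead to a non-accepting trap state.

Handle the two conditions separately and then intersect. One (3 states) tracks the input length modulo 3; the other (4 states) tracks the count of `1`s, saturating at 3. Each combined state is a pair, one component from each; accept when both components accept. Equivalent product states are then merged.
        0   1  
>  q0   q1  q2 
   q1   q3  q4 
   q2   q4  q5 
   q3   q0  q6 
   q4   q6  q7 
   q5   q7  q7 
   q6   q2  q8 
 * q7   q8  q8 
   q8   q5  q5 
(> = start, * = accepting)

start=q0 accept=q7 q0-0->q1 q0-1->q2 q1-0->q3 q1-1->q4 q2-0->q4 q2-1->q5 q3-0->q0 q3-1->q6 q4-0->q6 q4-1->q7 q5-0->q7 q5-1->q7 q6-0->q2 q6-1->q8 q7-0->q8 q7-1->q8 q8-0->q5 q8-1->q5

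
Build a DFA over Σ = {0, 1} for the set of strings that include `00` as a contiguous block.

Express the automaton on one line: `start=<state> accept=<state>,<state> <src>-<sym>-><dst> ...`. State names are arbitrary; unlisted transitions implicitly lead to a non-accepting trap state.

Track how much of `00` has been matched so far: state A is no progress, C is the absorbing accept state reached once `00` has occurred. Intermediate states record partial matches; on a mismatch, fall back to the longest reusable overlap.
A 3-state machine:
       0  1 
>  A   B  A 
   B   C  A 
 * C   C  C 
(> = start, * = accepting)

start=A accept=C A-0->B A-1->A B-0->C B-1->A C-0->C C-1->C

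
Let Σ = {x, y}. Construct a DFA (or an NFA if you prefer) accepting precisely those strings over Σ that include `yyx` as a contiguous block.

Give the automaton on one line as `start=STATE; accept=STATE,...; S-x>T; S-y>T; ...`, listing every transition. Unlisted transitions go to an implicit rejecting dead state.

start=q0; accept=q3; q0-x>q0; q0-y>q1; q1-x>q0; q1-y>q2; q2-x>q3; q2-y>q2; q3-x>q3; q3-y>q3

States q0..q2 record the length of the longest prefix of `yyx` that matches the current input suffix. Reaching q3 means `yyx` has been seen, and we stay there forever. Accept from q3.
4 states suffice.
        x   y  
>  q0   q0  q1 
   q1   q0  q2 
   q2   q3  q2 
 * q3   q3  q3 
(> = start, * = accepting)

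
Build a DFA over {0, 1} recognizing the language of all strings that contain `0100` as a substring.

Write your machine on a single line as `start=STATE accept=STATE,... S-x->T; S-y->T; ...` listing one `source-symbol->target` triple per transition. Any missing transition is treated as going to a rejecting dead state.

States q0..q3 record the length of the longest prefix of `0100` that matches the current input suffix. Reaching q4 means `0100` has been seen, and we stay there forever. Accept from q4.
With 5 states:
        0   1  
>  q0   q1  q0 
   q1   q1  q2 
   q2   q3  q0 
   q3   q4  q2 
 * q4   q4  q4 
(> = start, * = accepting)

start=q0; accept=q4; q0-0->q1; q0-1->q0; q1-0->q1; q1-1->q2; q2-0->q3; q2-1->q0; q3-0->q4; q3-1->q2; q4-0->q4; q4-1->q4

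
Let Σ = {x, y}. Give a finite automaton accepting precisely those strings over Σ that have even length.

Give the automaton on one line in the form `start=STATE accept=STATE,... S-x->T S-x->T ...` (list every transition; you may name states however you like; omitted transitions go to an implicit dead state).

Count input length modulo 2: every symbol advances one step around the cycle q0 → q1 → q0. Accept at q0.
A 2-state machine:
        x   y  
>* q0   q1  q1 
   q1   q0  q0 
(> = start, * = accepting)

start=q0 accept=q0 q0-x->q1 q0-y->q1 q1-x->q0 q1-y->q0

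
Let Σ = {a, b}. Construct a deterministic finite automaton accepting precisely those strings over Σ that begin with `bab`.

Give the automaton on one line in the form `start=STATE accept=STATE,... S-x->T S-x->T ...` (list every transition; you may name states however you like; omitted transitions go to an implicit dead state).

Check the first 3 symbols one by one: s0 through s2 record how many have matched `bab` so far; any wrong symbol goes to the dead state s4. After all 3 match we enter the accepting sink s3.
A 5-state machine:
        a   b  
>  s0   s4  s1 
   s1   s2  s4 
   s2   s4  s3 
 * s3   s3  s3 
   s4   s4  s4 
(> = start, * = accepting)

start=s0 accept=s3 s0-a->s4 s0-b->s1 s1-a->s2 s1-b->s4 s2-a->s4 s2-b->s3 s3-a->s3 s3-b->s3 s4-a->s4 s4-b->s4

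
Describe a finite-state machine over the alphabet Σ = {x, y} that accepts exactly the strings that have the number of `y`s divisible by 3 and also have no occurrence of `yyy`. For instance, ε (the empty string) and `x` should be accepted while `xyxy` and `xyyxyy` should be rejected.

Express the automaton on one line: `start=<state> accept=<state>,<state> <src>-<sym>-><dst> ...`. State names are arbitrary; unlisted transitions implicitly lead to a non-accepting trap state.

start=q0 accept=q0,q7,q8 q0-x->q0 q0-y->q1 q1-x->q2 q1-y->q3 q2-x->q2 q2-y->q4 q3-x->q5 q3-y->q6 q4-x->q5 q4-y->q7 q5-x->q5 q5-y->q8 q6-x->q6 q6-y->q6 q7-x->q0 q7-y->q6 q8-x->q0 q8-y->q9 q9-x->q2 q9-y->q6

Handle the two conditions separately and then intersect. The first has 3 states tracking the count of `y`s modulo 3; the second has 4 states tracking partial matches of the forbidden pattern `yyy`. A product state is a pair (one from each), accepting exactly when both do. After merging equivalent states the machine shrinks.
With 10 states:
        x   y  
>* q0   q0  q1 
   q1   q2  q3 
   q2   q2  q4 
   q3   q5  q6 
   q4   q5  q7 
   q5   q5  q8 
   q6   q6  q6 
 * q7   q0  q6 
 * q8   q0  q9 
   q9   q2  q6 
(> = start, * = accepting)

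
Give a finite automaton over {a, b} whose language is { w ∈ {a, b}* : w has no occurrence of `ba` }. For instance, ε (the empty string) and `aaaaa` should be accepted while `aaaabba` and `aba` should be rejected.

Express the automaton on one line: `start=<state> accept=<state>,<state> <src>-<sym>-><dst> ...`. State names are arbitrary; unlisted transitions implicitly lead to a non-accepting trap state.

This is the complement of 'contains `ba`'. Use the same substring-matching states — s0 through s2 holding how much of `ba` has just been matched — but flip the accepting set: everything except the trap s2 accepts.
3 states suffice.
        a   b  
>* s0   s0  s1 
 * s1   s2  s1 
   s2   s2  s2 
(> = start, * = accepting)

start=s0 accept=s0,s1 s0-a->s0 s0-b->s1 s1-a->s2 s1-b->s1 s2-a->s2 s2-b->s2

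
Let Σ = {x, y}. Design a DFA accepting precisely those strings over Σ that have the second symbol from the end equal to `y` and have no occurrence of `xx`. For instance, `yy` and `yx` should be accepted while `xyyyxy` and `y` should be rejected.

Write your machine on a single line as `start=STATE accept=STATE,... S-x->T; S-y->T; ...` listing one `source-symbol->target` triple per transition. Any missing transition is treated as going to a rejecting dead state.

Run two small machines in parallel and take their product. The first has 7 states tracking the last 2 symbols read; the second has 3 states tracking partial matches of the forbidden pattern `xx`. A product state is a pair (one from each), accepting exactly when both do.
        x   y  
>  S0   S1  S2 
   S1   S3  S4 
   S2   S5  S6 
   S3   S3  S7 
   S4   S5  S6 
 * S5   S3  S4 
 * S6   S5  S6 
   S7   S8  S9 
   S8   S3  S7 
   S9   S8  S9 
(> = start, * = accepting)

start=S0; accept=S5,S6; S0-x->S1; S0-y->S2; S1-x->S3; S1-y->S4; S2-x->S5; S2-y->S6; S3-x->S3; S3-y->S7; S4-x->S5; S4-y->S6; S5-x->S3; S5-y->S4; S6-x->S5; S6-y->S6; S7-x->S8; S7-y->S9; S8-x->S3; S8-y->S7; S9-x->S8; S9-y->S9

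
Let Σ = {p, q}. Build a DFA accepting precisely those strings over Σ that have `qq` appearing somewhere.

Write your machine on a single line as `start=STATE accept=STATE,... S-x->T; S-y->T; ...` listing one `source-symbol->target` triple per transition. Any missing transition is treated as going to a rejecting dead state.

Track how much of `qq` has been matched so far: state S0 is no progress, S2 is the absorbing accept state reached once `qq` has occurred. Intermediate states record partial matches; on a mismatch, fall back to the longest reusable overlap.
3 states suffice.
        p   q  
>  S0   S0  S1 
   S1   S0  S2 
 * S2   S2  S2 
(> = start, * = accepting)

start=S0; accept=S2; S0-p->S0; S0-q->S1; S1-p->S0; S1-q->S2; S2-p->S2; S2-q->S2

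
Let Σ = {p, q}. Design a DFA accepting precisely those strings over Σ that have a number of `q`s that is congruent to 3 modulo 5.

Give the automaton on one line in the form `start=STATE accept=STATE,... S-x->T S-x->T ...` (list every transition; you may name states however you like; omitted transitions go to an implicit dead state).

start=S0 accept=S3 S0-p->S0 S0-q->S1 S1-p->S1 S1-q->S2 S2-p->S2 S2-q->S3 S3-p->S3 S3-q->S4 S4-p->S4 S4-q->S0

The only thing that matters is how many `q`s have appeared, reduced mod 5. Use one state per residue: S0 for 0, …, S4 for 4. Reading `q` moves to the next residue; anything else stays put. S3 is accepting.
        p   q  
>  S0   S0  S1 
   S1   S1  S2 
   S2   S2  S3 
 * S3   S3  S4 
   S4   S4  S0 
(> = start, * = accepting)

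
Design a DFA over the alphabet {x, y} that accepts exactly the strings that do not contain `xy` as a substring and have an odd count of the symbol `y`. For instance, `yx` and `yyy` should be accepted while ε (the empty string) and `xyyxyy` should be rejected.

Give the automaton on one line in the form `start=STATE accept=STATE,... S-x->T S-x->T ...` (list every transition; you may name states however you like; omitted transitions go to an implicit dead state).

start=A accept=C,D A-x->B A-y->C B-x->B B-y->B C-x->D C-y->A D-x->D D-y->B

Run two small machines in parallel and take their product. One (3 states) tracks partial matches of the forbidden pattern `xy`; the other (2 states) tracks the count of `y`s modulo 2. Each combined state is a pair, one component from each; accept when both components accept. After merging equivalent states the machine shrinks.
With 4 states:
       x  y 
>  A   B  C 
   B   B  B 
 * C   D  A 
 * D   D  B 
(> = start, * = accepting)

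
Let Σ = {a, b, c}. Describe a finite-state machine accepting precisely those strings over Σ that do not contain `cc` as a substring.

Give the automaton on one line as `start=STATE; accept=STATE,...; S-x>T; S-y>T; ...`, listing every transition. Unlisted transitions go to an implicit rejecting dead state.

start=s0; accept=s0,s1; s0-a>s0; s0-b>s0; s0-c>s1; s1-a>s0; s1-b>s0; s1-c>s2; s2-a>s2; s2-b>s2; s2-c>s2

This is the complement of 'contains `cc`'. Use the same substring-matching states — s0 through s2 holding how much of `cc` has just been matched — but flip the accepting set: everything except the trap s2 accepts.
        a   b   c  
>* s0   s0  s0  s1 
 * s1   s0  s0  s2 
   s2   s2  s2  s2 
(> = start, * = accepting)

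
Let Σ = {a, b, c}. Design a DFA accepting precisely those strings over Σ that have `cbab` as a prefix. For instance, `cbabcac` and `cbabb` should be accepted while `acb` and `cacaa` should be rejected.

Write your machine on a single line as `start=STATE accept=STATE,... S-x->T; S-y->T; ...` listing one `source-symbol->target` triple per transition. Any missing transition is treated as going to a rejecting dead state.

Check the first 4 symbols one by one: q0 through q3 record how many have matched `cbab` so far; any wrong symbol goes to the dead state q5. After all 4 match we enter the accepting sink q4.
With 6 states:
        a   b   c  
>  q0   q5  q5  q1 
   q1   q5  q2  q5 
   q2   q3  q5  q5 
   q3   q5  q4  q5 
 * q4   q4  q4  q4 
   q5   q5  q5  q5 
(> = start, * = accepting)

start=q0; accept=q4; q0-a->q5; q0-b->q5; q0-c->q1; q1-a->q5; q1-b->q2; q1-c->q5; q2-a->q3; q2-b->q5; q2-c->q5; q3-a->q5; q3-b->q4; q3-c->q5; q4-a->q4; q4-b->q4; q4-c->q4; q5-a->q5; q5-b->q5; q5-c->q5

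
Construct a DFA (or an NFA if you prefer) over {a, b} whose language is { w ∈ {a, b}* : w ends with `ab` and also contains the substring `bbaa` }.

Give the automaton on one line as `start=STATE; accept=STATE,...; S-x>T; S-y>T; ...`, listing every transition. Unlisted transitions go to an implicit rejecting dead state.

start=S0; accept=S5; S0-a>S0; S0-b>S1; S1-a>S0; S1-b>S2; S2-a>S3; S2-b>S2; S3-a>S4; S3-b>S1; S4-a>S4; S4-b>S5; S5-a>S4; S5-b>S6; S6-a>S4; S6-b>S6

Run two small machines in parallel and take their product. The first has 3 states tracking how much of the suffix `ab` has currently been matched; the second has 5 states tracking whether and how much of `bbaa` has been seen. A product state is a pair (one from each), accepting exactly when both do. After merging equivalent states the machine shrinks.
With 7 states:
        a   b  
>  S0   S0  S1 
   S1   S0  S2 
   S2   S3  S2 
   S3   S4  S1 
   S4   S4  S5 
 * S5   S4  S6 
   S6   S4  S6 
(> = start, * = accepting)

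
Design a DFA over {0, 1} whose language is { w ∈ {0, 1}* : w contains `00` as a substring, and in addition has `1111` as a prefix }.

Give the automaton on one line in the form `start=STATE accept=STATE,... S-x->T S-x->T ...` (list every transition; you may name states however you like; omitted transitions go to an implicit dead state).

Handle the two conditions separately and then intersect. The first has 3 states tracking whether and how much of `00` has been seen; the second has 6 states tracking whether the input so far still matches the prefix `1111`. A product state is a pair (one from each), accepting exactly when both do. Equivalent product states are then merged.
        0   1  
>  S0   S1  S2 
   S1   S1  S1 
   S2   S1  S3 
   S3   S1  S4 
   S4   S1  S5 
   S5   S6  S5 
   S6   S7  S5 
 * S7   S7  S7 
(> = start, * = accepting)

start=S0 accept=S7 S0-0->S1 S0-1->S2 S1-0->S1 S1-1->S1 S2-0->S1 S2-1->S3 S3-0->S1 S3-1->S4 S4-0->S1 S4-1->S5 S5-0->S6 S5-1->S5 S6-0->S7 S6-1->S5 S7-0->S7 S7-1->S7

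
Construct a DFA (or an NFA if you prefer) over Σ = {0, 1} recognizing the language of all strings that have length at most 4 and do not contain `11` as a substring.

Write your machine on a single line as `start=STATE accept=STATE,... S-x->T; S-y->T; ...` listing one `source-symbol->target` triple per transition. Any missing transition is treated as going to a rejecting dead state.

Run two small machines in parallel and take their product. The first has 6 states tracking the input length, saturating at 5; the second has 3 states tracking partial matches of the forbidden pattern `11`. A product state is a pair (one from each), accepting exactly when both do.
15 states suffice.
          0    1  
>* q0     q1   q2 
 * q1     q3   q4 
 * q2     q3   q5 
 * q3     q6   q7 
 * q4     q6   q8 
   q5     q8   q8 
 * q6     q9  q10 
 * q7     q9  q11 
   q8    q11  q11 
 * q9    q12  q13 
 * q10   q12  q14 
   q11   q14  q14 
   q12   q12  q13 
   q13   q12  q14 
   q14   q14  q14 
(> = start, * = accepting)

start=q0; accept=q0,q1,q2,q3,q4,q6,q7,q9,q10; q0-0->q1; q0-1->q2; q1-0->q3; q1-1->q4; q2-0->q3; q2-1->q5; q3-0->q6; q3-1->q7; q4-0->q6; q4-1->q8; q5-0->q8; q5-1->q8; q6-0->q9; q6-1->q10; q7-0->q9; q7-1->q11; q8-0->q11; q8-1->q11; q9-0->q12; q9-1->q13; q10-0->q12; q10-1->q14; q11-0->q14; q11-1->q14; q12-0->q12; q12-1->q13; q13-0->q12; q13-1->q14; q14-0->q14; q14-1->q14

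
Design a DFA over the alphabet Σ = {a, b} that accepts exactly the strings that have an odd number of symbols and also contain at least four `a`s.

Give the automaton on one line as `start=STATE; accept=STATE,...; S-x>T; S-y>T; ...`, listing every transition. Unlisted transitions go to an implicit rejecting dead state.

start=q0; accept=q9; q0-a>q1; q0-b>q2; q1-a>q3; q1-b>q4; q2-a>q4; q2-b>q0; q3-a>q5; q3-b>q6; q4-a>q6; q4-b>q1; q5-a>q7; q5-b>q8; q6-a>q8; q6-b>q3; q7-a>q9; q7-b>q9; q8-a>q9; q8-b>q5; q9-a>q7; q9-b>q7

Build one automaton per condition and run them in lockstep. One (2 states) tracks the input length modulo 2; the other (6 states) tracks the count of `a`s, saturating at 5. Each combined state is a pair, one component from each; accept when both components accept. Equivalent product states are then merged.
10 states suffice.
        a   b  
>  q0   q1  q2 
   q1   q3  q4 
   q2   q4  q0 
   q3   q5  q6 
   q4   q6  q1 
   q5   q7  q8 
   q6   q8  q3 
   q7   q9  q9 
   q8   q9  q5 
 * q9   q7  q7 
(> = start, * = accepting)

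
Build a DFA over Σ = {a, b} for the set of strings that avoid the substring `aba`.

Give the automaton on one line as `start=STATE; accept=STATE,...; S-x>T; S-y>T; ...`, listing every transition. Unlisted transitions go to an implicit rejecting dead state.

start=S0; accept=S0,S1,S2; S0-a>S1; S0-b>S0; S1-a>S1; S1-b>S2; S2-a>S3; S2-b>S0; S3-a>S3; S3-b>S3

This is the complement of 'contains `aba`'. Use the same substring-matching states — S0 through S3 holding how much of `aba` has just been matched — but flip the accepting set: everything except the trap S3 accepts.
A 4-state machine:
        a   b  
>* S0   S1  S0 
 * S1   S1  S2 
 * S2   S3  S0 
   S3   S3  S3 
(> = start, * = accepting)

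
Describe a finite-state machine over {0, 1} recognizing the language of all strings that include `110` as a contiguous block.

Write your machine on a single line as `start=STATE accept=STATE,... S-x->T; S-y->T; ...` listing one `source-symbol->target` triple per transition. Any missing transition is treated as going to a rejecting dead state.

Track how much of `110` has been matched so far: state s0 is no progress, s3 is the absorbing accept state reached once `110` has occurred. Intermediate states record partial matches; on a mismatch, fall back to the longest reusable overlap.
        0   1  
>  s0   s0  s1 
   s1   s0  s2 
   s2   s3  s2 
 * s3   s3  s3 
(> = start, * = accepting)

start=s0; accept=s3; s0-0->s0; s0-1->s1; s1-0->s0; s1-1->s2; s2-0->s3; s2-1->s2; s3-0->s3; s3-1->s3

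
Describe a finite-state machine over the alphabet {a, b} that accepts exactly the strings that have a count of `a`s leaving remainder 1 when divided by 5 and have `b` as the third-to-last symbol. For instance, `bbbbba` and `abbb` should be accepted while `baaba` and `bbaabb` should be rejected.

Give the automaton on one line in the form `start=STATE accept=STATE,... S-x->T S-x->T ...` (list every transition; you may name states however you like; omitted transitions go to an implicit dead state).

start=q0 accept=q9,q10,q12,q15 q0-a->q1 q0-b->q2 q1-a->q3 q1-b->q4 q2-a->q5 q2-b->q6 q3-a->q7 q3-b->q3 q4-a->q3 q4-b->q8 q5-a->q3 q5-b->q9 q6-a->q10 q6-b->q6 q7-a->q11 q7-b->q7 q8-a->q3 q8-b->q12 q9-a->q3 q9-b->q8 q10-a->q3 q10-b->q9 q11-a->q0 q11-b->q13 q12-a->q3 q12-b->q12 q13-a->q14 q13-b->q13 q14-a->q15 q14-b->q2 q15-a->q3 q15-b->q4

Build one automaton per condition and run them in lockstep. The first has 5 states tracking the count of `a`s modulo 5; the second has 15 states tracking the last 3 symbols read. A product state is a pair (one from each), accepting exactly when both do. Equivalent product states are then merged.
With 16 states:
          a    b  
>  q0     q1   q2 
   q1     q3   q4 
   q2     q5   q6 
   q3     q7   q3 
   q4     q3   q8 
   q5     q3   q9 
   q6    q10   q6 
   q7    q11   q7 
   q8     q3  q12 
 * q9     q3   q8 
 * q10    q3   q9 
   q11    q0  q13 
 * q12    q3  q12 
   q13   q14  q13 
   q14   q15   q2 
 * q15    q3   q4 
(> = start, * = accepting)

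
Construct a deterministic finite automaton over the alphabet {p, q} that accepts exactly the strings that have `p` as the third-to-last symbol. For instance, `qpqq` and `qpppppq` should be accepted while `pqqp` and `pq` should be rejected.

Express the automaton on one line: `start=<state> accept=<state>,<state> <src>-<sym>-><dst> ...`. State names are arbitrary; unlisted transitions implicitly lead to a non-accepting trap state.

start=S0 accept=S7,S8,S9,S10 S0-p->S1 S0-q->S2 S1-p->S3 S1-q->S4 S2-p->S5 S2-q->S6 S3-p->S7 S3-q->S8 S4-p->S9 S4-q->S10 S5-p->S11 S5-q->S12 S6-p->S13 S6-q->S14 S7-p->S7 S7-q->S8 S8-p->S9 S8-q->S10 S9-p->S11 S9-q->S12 S10-p->S13 S10-q->S14 S11-p->S7 S11-q->S8 S12-p->S9 S12-q->S10 S13-p->S11 S13-q->S12 S14-p->S13 S14-q->S14

Because acceptance depends on a position counted from the end, the machine has to buffer the most recent 3 symbols. Make each state the string of the last up-to-3 symbols read; on input `x` shift the window left and append `x`. Accept when the buffered window has length 3 and begins with `p`.
          p    q  
>  S0     S1   S2 
   S1     S3   S4 
   S2     S5   S6 
   S3     S7   S8 
   S4     S9  S10 
   S5    S11  S12 
   S6    S13  S14 
 * S7     S7   S8 
 * S8     S9  S10 
 * S9    S11  S12 
 * S10   S13  S14 
   S11    S7   S8 
   S12    S9  S10 
   S13   S11  S12 
   S14   S13  S14 
(> = start, * = accepting)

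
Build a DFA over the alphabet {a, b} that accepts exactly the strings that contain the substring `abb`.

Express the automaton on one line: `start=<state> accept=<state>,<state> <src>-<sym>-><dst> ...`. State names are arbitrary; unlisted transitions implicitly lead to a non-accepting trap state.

States s0..s2 record the length of the longest prefix of `abb` that matches the current input suffix. Reaching s3 means `abb` has been seen, and we stay there forever. Accept from s3.
        a   b  
>  s0   s1  s0 
   s1   s1  s2 
   s2   s1  s3 
 * s3   s3  s3 
(> = start, * = accepting)

start=s0 accept=s3 s0-a->s1 s0-b->s0 s1-a->s1 s1-b->s2 s2-a->s1 s2-b->s3 s3-a->s3 s3-b->s3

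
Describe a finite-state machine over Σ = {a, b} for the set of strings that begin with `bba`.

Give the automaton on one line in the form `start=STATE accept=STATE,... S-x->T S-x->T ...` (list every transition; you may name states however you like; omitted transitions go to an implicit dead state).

start=q0 accept=q3 q0-a->q4 q0-b->q1 q1-a->q4 q1-b->q2 q2-a->q3 q2-b->q4 q3-a->q3 q3-b->q3 q4-a->q4 q4-b->q4

Check the first 3 symbols one by one: q0 through q2 record how many have matched `bba` so far; any wrong symbol goes to the dead state q4. After all 3 match we enter the accepting sink q3.
A 5-state machine:
        a   b  
>  q0   q4  q1 
   q1   q4  q2 
   q2   q3  q4 
 * q3   q3  q3 
   q4   q4  q4 
(> = start, * = accepting)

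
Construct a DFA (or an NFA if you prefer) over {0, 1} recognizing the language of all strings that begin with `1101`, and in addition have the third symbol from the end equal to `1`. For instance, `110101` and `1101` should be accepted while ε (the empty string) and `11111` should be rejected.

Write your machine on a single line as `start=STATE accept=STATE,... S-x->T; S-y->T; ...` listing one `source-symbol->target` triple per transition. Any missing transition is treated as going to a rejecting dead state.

start=q0; accept=q16,q19,q20,q21; q0-0->q1; q0-1->q2; q1-0->q3; q1-1->q4; q2-0->q5; q2-1->q6; q3-0->q7; q3-1->q8; q4-0->q9; q4-1->q10; q5-0->q11; q5-1->q12; q6-0->q13; q6-1->q14; q7-0->q7; q7-1->q8; q8-0->q9; q8-1->q10; q9-0->q11; q9-1->q12; q10-0->q15; q10-1->q14; q11-0->q7; q11-1->q8; q12-0->q9; q12-1->q10; q13-0->q11; q13-1->q16; q14-0->q15; q14-1->q14; q15-0->q11; q15-1->q12; q16-0->q17; q16-1->q18; q17-0->q19; q17-1->q16; q18-0->q20; q18-1->q21; q19-0->q22; q19-1->q23; q20-0->q19; q20-1->q16; q21-0->q20; q21-1->q21; q22-0->q22; q22-1->q23; q23-0->q17; q23-1->q18

Handle the two conditions separately and then intersect. One (6 states) tracks whether the input so far still matches the prefix `1101`; the other (15 states) tracks the last 3 symbols read. Each combined state is a pair, one component from each; accept when both components accept.
24 states suffice.
          0    1  
>  q0     q1   q2 
   q1     q3   q4 
   q2     q5   q6 
   q3     q7   q8 
   q4     q9  q10 
   q5    q11  q12 
   q6    q13  q14 
   q7     q7   q8 
   q8     q9  q10 
   q9    q11  q12 
   q10   q15  q14 
   q11    q7   q8 
   q12    q9  q10 
   q13   q11  q16 
   q14   q15  q14 
   q15   q11  q12 
 * q16   q17  q18 
   q17   q19  q16 
   q18   q20  q21 
 * q19   q22  q23 
 * q20   q19  q16 
 * q21   q20  q21 
   q22   q22  q23 
   q23   q17  q18 
(> = start, * = accepting)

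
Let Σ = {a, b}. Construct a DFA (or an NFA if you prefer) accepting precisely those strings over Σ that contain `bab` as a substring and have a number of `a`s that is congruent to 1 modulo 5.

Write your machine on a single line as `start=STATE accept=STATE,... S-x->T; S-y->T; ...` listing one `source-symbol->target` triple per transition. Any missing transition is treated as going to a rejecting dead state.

Build one automaton per condition and run them in lockstep. The first has 4 states tracking whether and how much of `bab` has been seen; the second has 5 states tracking the count of `a`s modulo 5. A product state is a pair (one from each), accepting exactly when both do.
A 20-state machine:
          a    b  
>  q0     q1   q2 
   q1     q3   q4 
   q2     q5   q2 
   q3     q6   q7 
   q4     q8   q4 
   q5     q3   q9 
   q6    q10  q11 
   q7    q12   q7 
   q8     q6  q13 
 * q9    q13   q9 
   q10    q0  q14 
   q11   q15  q11 
   q12   q10  q16 
   q13   q16  q13 
   q14   q17  q14 
   q15    q0  q18 
   q16   q18  q16 
   q17    q1  q19 
   q18   q19  q18 
   q19    q9  q19 
(> = start, * = accepting)

start=q0; accept=q9; q0-a->q1; q0-b->q2; q1-a->q3; q1-b->q4; q2-a->q5; q2-b->q2; q3-a->q6; q3-b->q7; q4-a->q8; q4-b->q4; q5-a->q3; q5-b->q9; q6-a->q10; q6-b->q11; q7-a->q12; q7-b->q7; q8-a->q6; q8-b->q13; q9-a->q13; q9-b->q9; q10-a->q0; q10-b->q14; q11-a->q15; q11-b->q11; q12-a->q10; q12-b->q16; q13-a->q16; q13-b->q13; q14-a->q17; q14-b->q14; q15-a->q0; q15-b->q18; q16-a->q18; q16-b->q16; q17-a->q1; q17-b->q19; q18-a->q19; q18-b->q18; q19-a->q9; q19-b->q19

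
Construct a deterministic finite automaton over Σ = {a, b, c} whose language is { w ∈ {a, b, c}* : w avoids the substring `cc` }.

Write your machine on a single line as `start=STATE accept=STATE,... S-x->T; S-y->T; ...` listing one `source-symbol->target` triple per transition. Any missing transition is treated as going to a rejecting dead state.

This is the complement of 'contains `cc`'. Use the same substring-matching states — S0 through S2 holding how much of `cc` has just been matched — but flip the accepting set: everything except the trap S2 accepts.
3 states suffice.
        a   b   c  
>* S0   S0  S0  S1 
 * S1   S0  S0  S2 
   S2   S2  S2  S2 
(> = start, * = accepting)

start=S0; accept=S0,S1; S0-a->S0; S0-b->S0; S0-c->S1; S1-a->S0; S1-b->S0; S1-c->S2; S2-a->S2; S2-b->S2; S2-c->S2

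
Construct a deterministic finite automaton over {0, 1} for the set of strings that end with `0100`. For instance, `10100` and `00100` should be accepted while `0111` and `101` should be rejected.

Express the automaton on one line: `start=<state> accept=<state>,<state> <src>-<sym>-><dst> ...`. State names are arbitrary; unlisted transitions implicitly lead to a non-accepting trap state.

start=S0 accept=S4 S0-0->S1 S0-1->S0 S1-0->S1 S1-1->S2 S2-0->S3 S2-1->S0 S3-0->S4 S3-1->S2 S4-0->S1 S4-1->S2

Let each state record the length of the longest suffix of the input read so far that is also a prefix of `0100`. S1 means the last symbol is `0`; S2 means the last 2 symbols are `01`; S3 means the last 3 symbols are `010`; S4 means the last 4 symbols are `0100`. Accept only at S4, where the string currently ends in `0100`.
A 5-state machine:
        0   1  
>  S0   S1  S0 
   S1   S1  S2 
   S2   S3  S0 
   S3   S4  S2 
 * S4   S1  S2 
(> = start, * = accepting)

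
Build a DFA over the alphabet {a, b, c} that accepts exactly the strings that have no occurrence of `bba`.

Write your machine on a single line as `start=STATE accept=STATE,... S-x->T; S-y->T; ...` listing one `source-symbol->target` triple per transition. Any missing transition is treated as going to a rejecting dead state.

start=q0; accept=q0,q1,q2; q0-a->q0; q0-b->q1; q0-c->q0; q1-a->q0; q1-b->q2; q1-c->q0; q2-a->q3; q2-b->q2; q2-c->q0; q3-a->q3; q3-b->q3; q3-c->q3

Track partial matches of the forbidden pattern `bba`. State q3 is a dead state reached once `bba` has occurred; every other state accepts. q0 means no part of `bba` is currently matched.
A 4-state machine:
        a   b   c  
>* q0   q0  q1  q0 
 * q1   q0  q2  q0 
 * q2   q3  q2  q0 
   q3   q3  q3  q3 
(> = start, * = accepting)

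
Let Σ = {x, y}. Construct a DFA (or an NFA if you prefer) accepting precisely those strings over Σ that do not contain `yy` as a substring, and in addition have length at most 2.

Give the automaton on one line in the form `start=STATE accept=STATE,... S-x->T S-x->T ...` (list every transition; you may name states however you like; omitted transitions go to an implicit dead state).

start=S0 accept=S0,S1,S2,S3,S4 S0-x->S1 S0-y->S2 S1-x->S3 S1-y->S4 S2-x->S3 S2-y->S5 S3-x->S6 S3-y->S7 S4-x->S6 S4-y->S8 S5-x->S8 S5-y->S8 S6-x->S6 S6-y->S7 S7-x->S6 S7-y->S8 S8-x->S8 S8-y->S8

Build one automaton per condition and run them in lockstep. One (3 states) tracks partial matches of the forbidden pattern `yy`; the other (4 states) tracks the input length, saturating at 3. Each combined state is a pair, one component from each; accept when both components accept.
A 9-state machine:
        x   y  
>* S0   S1  S2 
 * S1   S3  S4 
 * S2   S3  S5 
 * S3   S6  S7 
 * S4   S6  S8 
   S5   S8  S8 
   S6   S6  S7 
   S7   S6  S8 
   S8   S8  S8 
(> = start, * = accepting)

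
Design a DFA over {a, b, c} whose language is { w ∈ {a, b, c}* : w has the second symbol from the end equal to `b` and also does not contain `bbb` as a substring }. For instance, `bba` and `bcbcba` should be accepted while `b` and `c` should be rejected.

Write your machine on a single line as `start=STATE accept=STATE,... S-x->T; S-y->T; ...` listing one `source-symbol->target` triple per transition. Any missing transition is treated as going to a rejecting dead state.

Build one automaton per condition and run them in lockstep. One (13 states) tracks the last 2 symbols read; the other (4 states) tracks partial matches of the forbidden pattern `bbb`. Each combined state is a pair, one component from each; accept when both components accept. After merging equivalent states the machine shrinks.
A 5-state machine:
        a   b   c  
>  s0   s0  s1  s0 
   s1   s2  s3  s2 
 * s2   s0  s1  s0 
 * s3   s2  s4  s2 
   s4   s4  s4  s4 
(> = start, * = accepting)

start=s0; accept=s2,s3; s0-a->s0; s0-b->s1; s0-c->s0; s1-a->s2; s1-b->s3; s1-c->s2; s2-a->s0; s2-b->s1; s2-c->s0; s3-a->s2; s3-b->s4; s3-c->s2; s4-a->s4; s4-b->s4; s4-c->s4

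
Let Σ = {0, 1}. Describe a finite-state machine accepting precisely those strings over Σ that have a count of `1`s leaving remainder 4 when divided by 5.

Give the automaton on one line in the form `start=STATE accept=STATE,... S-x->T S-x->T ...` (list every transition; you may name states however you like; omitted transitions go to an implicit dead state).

The only thing that matters is how many `1`s have appeared, reduced mod 5. Use one state per residue: s0 for 0, …, s4 for 4. Reading `1` moves to the next residue; anything else stays put. s4 is accepting.
With 5 states:
        0   1  
>  s0   s0  s1 
   s1   s1  s2 
   s2   s2  s3 
   s3   s3  s4 
 * s4   s4  s0 
(> = start, * = accepting)

start=s0 accept=s4 s0-0->s0 s0-1->s1 s1-0->s1 s1-1->s2 s2-0->s2 s2-1->s3 s3-0->s3 s3-1->s4 s4-0->s4 s4-1->s0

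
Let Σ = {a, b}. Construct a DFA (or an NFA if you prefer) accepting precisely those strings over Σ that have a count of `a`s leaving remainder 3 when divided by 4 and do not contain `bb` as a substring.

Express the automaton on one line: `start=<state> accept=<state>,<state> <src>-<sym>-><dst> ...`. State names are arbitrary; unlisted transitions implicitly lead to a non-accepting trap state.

Build one automaton per condition and run them in lockstep. The first has 4 states tracking the count of `a`s modulo 4; the second has 3 states tracking partial matches of the forbidden pattern `bb`. A product state is a pair (one from each), accepting exactly when both do.
12 states suffice.
          a    b  
>  q0     q1   q2 
   q1     q3   q4 
   q2     q1   q5 
   q3     q6   q7 
   q4     q3   q8 
   q5     q8   q5 
 * q6     q0   q9 
   q7     q6  q10 
   q8    q10   q8 
 * q9     q0  q11 
   q10   q11  q10 
   q11    q5  q11 
(> = start, * = accepting)

start=q0 accept=q6,q9 q0-a->q1 q0-b->q2 q1-a->q3 q1-b->q4 q2-a->q1 q2-b->q5 q3-a->q6 q3-b->q7 q4-a->q3 q4-b->q8 q5-a->q8 q5-b->q5 q6-a->q0 q6-b->q9 q7-a->q6 q7-b->q10 q8-a->q10 q8-b->q8 q9-a->q0 q9-b->q11 q10-a->q11 q10-b->q10 q11-a->q5 q11-b->q11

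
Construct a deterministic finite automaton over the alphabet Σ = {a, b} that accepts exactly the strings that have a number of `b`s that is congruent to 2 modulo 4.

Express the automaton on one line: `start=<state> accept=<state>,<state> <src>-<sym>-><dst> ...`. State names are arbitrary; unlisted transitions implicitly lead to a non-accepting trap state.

start=q0 accept=q2 q0-a->q0 q0-b->q1 q1-a->q1 q1-b->q2 q2-a->q2 q2-b->q3 q3-a->q3 q3-b->q0

The only thing that matters is how many `b`s have appeared, reduced mod 4. Use one state per residue: q0 for 0, …, q3 for 3. Reading `b` moves to the next residue; anything else stays put. q2 is accepting.
4 states suffice.
        a   b  
>  q0   q0  q1 
   q1   q1  q2 
 * q2   q2  q3 
   q3   q3  q0 
(> = start, * = accepting)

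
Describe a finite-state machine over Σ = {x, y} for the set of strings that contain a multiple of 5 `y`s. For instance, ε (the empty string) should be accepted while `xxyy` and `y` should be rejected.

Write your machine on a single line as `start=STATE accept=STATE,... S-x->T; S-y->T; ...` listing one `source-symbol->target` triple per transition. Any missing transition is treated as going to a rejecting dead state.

The only thing that matters is how many `y`s have appeared, reduced mod 5. Use one state per residue: q0 for 0, …, q4 for 4. Reading `y` moves to the next residue; anything else stays put. q0 is accepting.
A 5-state machine:
        x   y  
>* q0   q0  q1 
   q1   q1  q2 
   q2   q2  q3 
   q3   q3  q4 
   q4   q4  q0 
(> = start, * = accepting)

start=q0; accept=q0; q0-x->q0; q0-y->q1; q1-x->q1; q1-y->q2; q2-x->q2; q2-y->q3; q3-x->q3; q3-y->q4; q4-x->q4; q4-y->q0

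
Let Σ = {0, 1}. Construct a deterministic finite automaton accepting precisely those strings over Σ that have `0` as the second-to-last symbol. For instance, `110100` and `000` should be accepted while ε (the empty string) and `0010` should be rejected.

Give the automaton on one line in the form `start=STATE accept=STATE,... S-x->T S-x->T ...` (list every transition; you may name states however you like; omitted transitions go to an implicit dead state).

A DFA must remember the last 2 symbols (since which symbol is second-to-last isn't known until the input ends). Use one state per possible window of the last ≤2 symbols; accept from those whose window starts with `0`.
A 7-state machine:
        0   1  
>  s0   s1  s2 
   s1   s3  s4 
   s2   s5  s6 
 * s3   s3  s4 
 * s4   s5  s6 
   s5   s3  s4 
   s6   s5  s6 
(> = start, * = accepting)

start=s0 accept=s3,s4 s0-0->s1 s0-1->s2 s1-0->s3 s1-1->s4 s2-0->s5 s2-1->s6 s3-0->s3 s3-1->s4 s4-0->s5 s4-1->s6 s5-0->s3 s5-1->s4 s6-0->s5 s6-1->s6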